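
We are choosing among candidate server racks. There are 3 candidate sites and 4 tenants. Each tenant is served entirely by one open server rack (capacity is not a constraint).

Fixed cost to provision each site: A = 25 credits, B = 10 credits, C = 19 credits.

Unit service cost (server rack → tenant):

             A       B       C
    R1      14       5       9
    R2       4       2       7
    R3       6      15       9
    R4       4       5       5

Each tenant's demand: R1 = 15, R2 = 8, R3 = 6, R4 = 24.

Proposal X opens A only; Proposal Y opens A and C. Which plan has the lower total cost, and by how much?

Proposal X: {A}: R1→A 14·15=210, R2→A 4·8=32, R3→A 6·6=36, R4→A 4·24=96. Service 374; fixed 25; total 399.
Proposal Y: {A, C}: R1→C 9·15=135, R2→A 4·8=32, R3→A 6·6=36, R4→A 4·24=96. Service 299; fixed 44; total 343.
Difference: |399 − 343| = 56.

Proposal Y is cheaper by 56.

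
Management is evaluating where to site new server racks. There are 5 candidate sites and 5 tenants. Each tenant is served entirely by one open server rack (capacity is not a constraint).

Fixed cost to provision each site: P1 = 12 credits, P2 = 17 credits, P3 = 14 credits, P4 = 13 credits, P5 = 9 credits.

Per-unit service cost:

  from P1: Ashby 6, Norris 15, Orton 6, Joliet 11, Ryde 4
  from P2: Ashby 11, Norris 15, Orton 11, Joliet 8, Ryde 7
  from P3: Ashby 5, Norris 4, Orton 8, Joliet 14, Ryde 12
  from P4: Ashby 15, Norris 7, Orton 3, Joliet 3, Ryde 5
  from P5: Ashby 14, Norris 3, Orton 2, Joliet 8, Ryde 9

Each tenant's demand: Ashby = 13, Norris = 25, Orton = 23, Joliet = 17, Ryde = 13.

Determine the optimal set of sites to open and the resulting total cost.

For any fixed open set, each tenant goes to its cheapest open site; total = fixed + service.
{P1, P4, P5}: Ashby→P1 6·13=78, Norris→P5 3·25=75, Orton→P5 2·23=46, Joliet→P4 3·17=51, Ryde→P1 4·13=52. Service 302; fixed 34; total 336.
{P1, P3, P4, P5}: Ashby→P3 5·13=65, Norris→P5 3·25=75, Orton→P5 2·23=46, Joliet→P4 3·17=51, Ryde→P1 4·13=52. Service 289; fixed 48; total 337.
{P3, P4, P5}: Ashby→P3 5·13=65, Norris→P5 3·25=75, Orton→P5 2·23=46, Joliet→P4 3·17=51, Ryde→P4 5·13=65. Service 302; fixed 36; total 338.
{P1, P2, P3, P4, P5}: Ashby→P3 5·13=65, Norris→P5 3·25=75, Orton→P5 2·23=46, Joliet→P4 3·17=51, Ryde→P1 4·13=52. Service 289; fixed 65; total 354.
No other subset beats 336.

Open P1, P4 and P5; minimum total cost 336.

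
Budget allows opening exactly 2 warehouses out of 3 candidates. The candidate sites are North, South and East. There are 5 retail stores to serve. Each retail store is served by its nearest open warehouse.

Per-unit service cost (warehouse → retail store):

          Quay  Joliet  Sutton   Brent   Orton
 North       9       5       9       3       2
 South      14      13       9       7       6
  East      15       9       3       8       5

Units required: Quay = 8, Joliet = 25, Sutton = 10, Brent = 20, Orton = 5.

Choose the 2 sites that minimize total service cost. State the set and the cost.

Choose North and East; total service cost 297.

With exactly 2 open, each retail store uses its cheapest among the chosen.
{North, East}: Quay→North 9·8=72, Joliet→North 5·25=125, Sutton→East 3·10=30, Brent→North 3·20=60, Orton→North 2·5=10. Service cost 297.
{North, South}: service cost 357
{South, East}: service cost 532
Among all 3 size-2 choices, {North, East} is lowest.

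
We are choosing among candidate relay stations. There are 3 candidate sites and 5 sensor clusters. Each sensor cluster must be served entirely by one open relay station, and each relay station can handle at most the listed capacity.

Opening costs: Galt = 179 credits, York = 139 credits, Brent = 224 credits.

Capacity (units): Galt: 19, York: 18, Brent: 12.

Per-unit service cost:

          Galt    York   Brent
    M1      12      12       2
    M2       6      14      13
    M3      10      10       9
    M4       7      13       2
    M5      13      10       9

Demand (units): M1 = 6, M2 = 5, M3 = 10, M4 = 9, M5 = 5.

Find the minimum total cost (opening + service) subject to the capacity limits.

Open {Galt, York}: M1→York 12·6=72, M2→Galt 6·5=30, M3→York 10·10=100, M4→Galt 7·9=63, M5→Galt 13·5=65.
Loads: Galt carries 19/19, York carries 16/18. Service 330; fixed 318; total 648.
Next best feasible plan costs 673.

Minimum total cost: 648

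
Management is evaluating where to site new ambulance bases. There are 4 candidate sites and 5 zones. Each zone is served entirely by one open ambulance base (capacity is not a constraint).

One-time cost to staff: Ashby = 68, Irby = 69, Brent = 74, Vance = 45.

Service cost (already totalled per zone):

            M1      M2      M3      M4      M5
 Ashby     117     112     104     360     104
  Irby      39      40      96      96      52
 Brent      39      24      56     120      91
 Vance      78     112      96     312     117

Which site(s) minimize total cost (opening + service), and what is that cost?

For any fixed open set, each zone goes to its cheapest open site; total = fixed + service.
{Irby}: M1→Irby 39, M2→Irby 40, M3→Irby 96, M4→Irby 96, M5→Irby 52. Service 323; fixed 69; total 392.
{Brent}: service 330 + fixed 74 = 404
{Irby, Brent}: M1→Irby 39, M2→Brent 24, M3→Brent 56, M4→Irby 96, M5→Irby 52. Service 267; fixed 143; total 410.
{Ashby, Irby, Brent, Vance}: service 267 + fixed 256 = 523
No other subset beats 392.

Open Irby only; minimum total cost 392.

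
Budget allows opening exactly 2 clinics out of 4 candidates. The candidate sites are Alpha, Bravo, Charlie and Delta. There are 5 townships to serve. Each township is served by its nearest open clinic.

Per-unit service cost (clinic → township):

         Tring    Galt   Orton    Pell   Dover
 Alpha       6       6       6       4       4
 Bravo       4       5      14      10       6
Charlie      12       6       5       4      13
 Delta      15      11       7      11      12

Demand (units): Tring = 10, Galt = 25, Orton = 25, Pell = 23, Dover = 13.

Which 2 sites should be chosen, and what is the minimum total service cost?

Choose Alpha and Bravo; total service cost 459.

With exactly 2 open, each township uses its cheapest among the chosen.
{Alpha, Bravo}: Tring→Bravo 4·10=40, Galt→Bravo 5·25=125, Orton→Alpha 6·25=150, Pell→Alpha 4·23=92, Dover→Alpha 4·13=52. Service cost 459.
{Bravo, Charlie}: service cost 460
{Alpha, Charlie}: service cost 479
Among all 6 size-2 choices, {Alpha, Bravo} is lowest.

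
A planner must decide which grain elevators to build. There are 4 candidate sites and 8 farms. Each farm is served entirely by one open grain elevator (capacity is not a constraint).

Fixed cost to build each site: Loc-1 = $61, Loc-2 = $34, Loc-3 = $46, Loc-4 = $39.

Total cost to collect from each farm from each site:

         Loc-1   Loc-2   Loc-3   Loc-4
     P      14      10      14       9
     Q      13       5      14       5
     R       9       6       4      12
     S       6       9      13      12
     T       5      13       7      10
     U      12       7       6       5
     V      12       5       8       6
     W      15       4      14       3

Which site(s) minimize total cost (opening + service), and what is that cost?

Open Loc-2 only; minimum total cost 93.

For any fixed open set, each farm goes to its cheapest open site; total = fixed + service.
{Loc-2}: P→Loc-2 10, Q→Loc-2 5, R→Loc-2 6, S→Loc-2 9, T→Loc-2 13, U→Loc-2 7, V→Loc-2 5, W→Loc-2 4. Service 59; fixed 34; total 93.
{Loc-4}: P→Loc-4 9, Q→Loc-4 5, R→Loc-4 12, S→Loc-4 12, T→Loc-4 10, U→Loc-4 5, V→Loc-4 6, W→Loc-4 3. Service 62; fixed 39; total 101.
{Loc-2, Loc-4}: service 52 + fixed 73 = 125
{Loc-1, Loc-2, Loc-3, Loc-4}: P→Loc-4 9, Q→Loc-2 5, R→Loc-3 4, S→Loc-1 6, T→Loc-1 5, U→Loc-4 5, V→Loc-2 5, W→Loc-4 3. Service 42; fixed 180; total 222.
No other subset beats 93.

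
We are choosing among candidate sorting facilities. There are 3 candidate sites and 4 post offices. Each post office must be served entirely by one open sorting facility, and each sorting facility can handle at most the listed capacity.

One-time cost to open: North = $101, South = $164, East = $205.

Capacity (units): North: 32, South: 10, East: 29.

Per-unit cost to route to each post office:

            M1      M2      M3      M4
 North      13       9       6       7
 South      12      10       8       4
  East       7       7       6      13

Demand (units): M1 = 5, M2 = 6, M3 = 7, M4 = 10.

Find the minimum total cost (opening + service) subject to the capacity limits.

Open {North}: M1→North 13·5=65, M2→North 9·6=54, M3→North 6·7=42, M4→North 7·10=70.
Loads: North carries 28/32. Service 231; fixed 101; total 332.
Next best feasible plan costs 454.

Minimum total cost: 332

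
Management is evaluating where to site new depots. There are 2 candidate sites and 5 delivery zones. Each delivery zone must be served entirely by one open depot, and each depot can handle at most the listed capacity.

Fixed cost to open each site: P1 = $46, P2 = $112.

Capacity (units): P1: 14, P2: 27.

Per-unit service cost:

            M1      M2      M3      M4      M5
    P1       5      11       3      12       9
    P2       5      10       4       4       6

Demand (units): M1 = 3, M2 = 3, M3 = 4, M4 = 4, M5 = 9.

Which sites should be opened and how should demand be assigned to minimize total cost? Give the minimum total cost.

Open {P2}: M1→P2 5·3=15, M2→P2 10·3=30, M3→P2 4·4=16, M4→P2 4·4=16, M5→P2 6·9=54.
Loads: P2 carries 23/27. Service 131; fixed 112; total 243.
Next best feasible plan costs 285.

Minimum total cost: 243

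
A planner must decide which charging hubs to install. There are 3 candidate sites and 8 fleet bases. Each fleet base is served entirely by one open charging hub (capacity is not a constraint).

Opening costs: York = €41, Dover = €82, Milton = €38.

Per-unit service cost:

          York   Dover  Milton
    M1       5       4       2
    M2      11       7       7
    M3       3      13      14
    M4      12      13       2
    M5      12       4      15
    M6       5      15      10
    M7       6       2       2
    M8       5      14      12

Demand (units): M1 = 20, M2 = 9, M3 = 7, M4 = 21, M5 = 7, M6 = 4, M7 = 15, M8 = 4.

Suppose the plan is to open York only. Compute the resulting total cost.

Total cost: 727

Each fleet base is assigned to its cheapest site among the open ones.
{York}: M1→York 5·20=100, M2→York 11·9=99, M3→York 3·7=21, M4→York 12·21=252, M5→York 12·7=84, M6→York 5·4=20, M7→York 6·15=90, M8→York 5·4=20. Service 686; fixed 41; total 727.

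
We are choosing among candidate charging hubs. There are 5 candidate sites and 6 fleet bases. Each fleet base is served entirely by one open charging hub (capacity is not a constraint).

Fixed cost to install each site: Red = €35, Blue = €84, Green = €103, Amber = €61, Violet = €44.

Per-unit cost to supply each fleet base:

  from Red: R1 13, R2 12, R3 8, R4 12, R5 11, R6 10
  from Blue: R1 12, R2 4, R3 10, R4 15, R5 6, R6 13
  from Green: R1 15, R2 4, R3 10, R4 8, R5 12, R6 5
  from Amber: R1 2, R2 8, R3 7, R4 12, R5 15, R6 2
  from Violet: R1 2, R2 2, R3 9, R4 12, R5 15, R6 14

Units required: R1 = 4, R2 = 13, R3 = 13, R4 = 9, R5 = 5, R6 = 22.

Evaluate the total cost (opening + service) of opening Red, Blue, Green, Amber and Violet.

Total cost: 598

Each fleet base is assigned to its cheapest site among the open ones.
{Red, Blue, Green, Amber, Violet}: R1→Amber 2·4=8, R2→Violet 2·13=26, R3→Amber 7·13=91, R4→Green 8·9=72, R5→Blue 6·5=30, R6→Amber 2·22=44. Service 271; fixed 327; total 598.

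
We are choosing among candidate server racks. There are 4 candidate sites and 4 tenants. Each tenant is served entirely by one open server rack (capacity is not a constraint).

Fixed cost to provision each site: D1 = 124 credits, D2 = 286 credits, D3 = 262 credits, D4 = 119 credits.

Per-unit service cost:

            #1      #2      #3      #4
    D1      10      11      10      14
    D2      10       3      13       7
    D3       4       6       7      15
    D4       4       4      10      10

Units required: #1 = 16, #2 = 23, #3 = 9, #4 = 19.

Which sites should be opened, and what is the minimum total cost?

Open D4 only; minimum total cost 555.

For any fixed open set, each tenant goes to its cheapest open site; total = fixed + service.
{D4}: #1→D4 4·16=64, #2→D4 4·23=92, #3→D4 10·9=90, #4→D4 10·19=190. Service 436; fixed 119; total 555.
{D1, D4}: #1→D4 4·16=64, #2→D4 4·23=92, #3→D1 10·9=90, #4→D4 10·19=190. Service 436; fixed 243; total 679.
{D2, D4}: #1→D4 4·16=64, #2→D2 3·23=69, #3→D4 10·9=90, #4→D2 7·19=133. Service 356; fixed 405; total 761.
{D1, D2, D3, D4}: service 329 + fixed 791 = 1120
No other subset beats 555.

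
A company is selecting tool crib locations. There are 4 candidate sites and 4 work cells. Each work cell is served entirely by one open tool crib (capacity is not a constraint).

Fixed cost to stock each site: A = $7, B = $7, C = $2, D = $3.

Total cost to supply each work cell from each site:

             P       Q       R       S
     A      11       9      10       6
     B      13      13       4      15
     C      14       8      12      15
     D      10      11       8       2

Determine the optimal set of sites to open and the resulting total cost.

Open C and D; minimum total cost 33.

For any fixed open set, each work cell goes to its cheapest open site; total = fixed + service.
{C, D}: P→D 10, Q→C 8, R→D 8, S→D 2. Service 28; fixed 5; total 33.
{D}: service 31 + fixed 3 = 34
{B, C, D}: P→D 10, Q→C 8, R→B 4, S→D 2. Service 24; fixed 12; total 36.
{A, B, C, D}: service 24 + fixed 19 = 43
(All 15 nonempty subsets were checked; C and D is lowest.)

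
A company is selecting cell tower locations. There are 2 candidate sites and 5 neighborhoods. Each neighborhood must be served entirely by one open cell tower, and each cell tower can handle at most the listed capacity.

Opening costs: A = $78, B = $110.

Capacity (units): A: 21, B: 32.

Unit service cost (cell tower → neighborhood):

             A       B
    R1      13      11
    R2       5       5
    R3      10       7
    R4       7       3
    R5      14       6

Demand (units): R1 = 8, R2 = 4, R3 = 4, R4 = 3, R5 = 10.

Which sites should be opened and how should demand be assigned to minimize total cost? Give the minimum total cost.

Open {B}: R1→B 11·8=88, R2→B 5·4=20, R3→B 7·4=28, R4→B 3·3=9, R5→B 6·10=60.
Loads: B carries 29/32. Service 205; fixed 110; total 315.
Next best feasible plan costs 393.

Minimum total cost: 315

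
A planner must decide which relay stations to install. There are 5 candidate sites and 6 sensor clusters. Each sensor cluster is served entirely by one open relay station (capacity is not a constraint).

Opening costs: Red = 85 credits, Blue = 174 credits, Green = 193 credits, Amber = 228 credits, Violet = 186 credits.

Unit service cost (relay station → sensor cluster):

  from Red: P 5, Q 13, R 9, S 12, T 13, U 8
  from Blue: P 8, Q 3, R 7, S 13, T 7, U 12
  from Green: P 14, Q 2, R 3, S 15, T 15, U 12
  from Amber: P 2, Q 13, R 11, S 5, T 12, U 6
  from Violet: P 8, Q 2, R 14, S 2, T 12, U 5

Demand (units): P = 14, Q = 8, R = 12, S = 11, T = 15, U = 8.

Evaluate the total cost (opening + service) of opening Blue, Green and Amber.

Each sensor cluster is assigned to its cheapest site among the open ones.
{Blue, Green, Amber}: P→Amber 2·14=28, Q→Green 2·8=16, R→Green 3·12=36, S→Amber 5·11=55, T→Blue 7·15=105, U→Amber 6·8=48. Service 288; fixed 595; total 883.

Total cost: 883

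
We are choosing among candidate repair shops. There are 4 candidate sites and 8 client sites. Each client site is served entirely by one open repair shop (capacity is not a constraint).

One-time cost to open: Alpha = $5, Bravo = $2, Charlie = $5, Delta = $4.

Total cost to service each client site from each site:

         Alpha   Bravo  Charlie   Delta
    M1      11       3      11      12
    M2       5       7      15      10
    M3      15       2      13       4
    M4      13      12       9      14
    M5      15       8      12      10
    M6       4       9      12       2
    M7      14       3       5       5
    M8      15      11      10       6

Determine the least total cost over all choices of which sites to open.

For any fixed open set, each client site goes to its cheapest open site; total = fixed + service.
{Bravo, Delta}: M1→Bravo 3, M2→Bravo 7, M3→Bravo 2, M4→Bravo 12, M5→Bravo 8, M6→Delta 2, M7→Bravo 3, M8→Delta 6. Service 43; fixed 6; total 49.
{Bravo, Charlie, Delta}: M1→Bravo 3, M2→Bravo 7, M3→Bravo 2, M4→Charlie 9, M5→Bravo 8, M6→Delta 2, M7→Bravo 3, M8→Delta 6. Service 40; fixed 11; total 51.
{Alpha, Bravo, Delta}: M1→Bravo 3, M2→Alpha 5, M3→Bravo 2, M4→Bravo 12, M5→Bravo 8, M6→Delta 2, M7→Bravo 3, M8→Delta 6. Service 41; fixed 11; total 52.
{Alpha, Bravo, Charlie, Delta}: M1→Bravo 3, M2→Alpha 5, M3→Bravo 2, M4→Charlie 9, M5→Bravo 8, M6→Delta 2, M7→Bravo 3, M8→Delta 6. Service 38; fixed 16; total 54.
No other subset beats 49.

Minimum total cost: 49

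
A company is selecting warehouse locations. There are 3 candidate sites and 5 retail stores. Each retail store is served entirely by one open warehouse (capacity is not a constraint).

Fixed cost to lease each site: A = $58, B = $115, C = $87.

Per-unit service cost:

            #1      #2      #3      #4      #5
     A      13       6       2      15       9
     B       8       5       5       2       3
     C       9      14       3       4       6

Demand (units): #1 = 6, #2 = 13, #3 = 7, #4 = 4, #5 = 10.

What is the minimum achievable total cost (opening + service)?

Minimum total cost: 301

For any fixed open set, each retail store goes to its cheapest open site; total = fixed + service.
{B}: #1→B 8·6=48, #2→B 5·13=65, #3→B 5·7=35, #4→B 2·4=8, #5→B 3·10=30. Service 186; fixed 115; total 301.
{A, B}: #1→B 8·6=48, #2→B 5·13=65, #3→A 2·7=14, #4→B 2·4=8, #5→B 3·10=30. Service 165; fixed 173; total 338.
{A, C}: service 222 + fixed 145 = 367
{A, B, C}: #1→B 8·6=48, #2→B 5·13=65, #3→A 2·7=14, #4→B 2·4=8, #5→B 3·10=30. Service 165; fixed 260; total 425.
No other subset beats 301.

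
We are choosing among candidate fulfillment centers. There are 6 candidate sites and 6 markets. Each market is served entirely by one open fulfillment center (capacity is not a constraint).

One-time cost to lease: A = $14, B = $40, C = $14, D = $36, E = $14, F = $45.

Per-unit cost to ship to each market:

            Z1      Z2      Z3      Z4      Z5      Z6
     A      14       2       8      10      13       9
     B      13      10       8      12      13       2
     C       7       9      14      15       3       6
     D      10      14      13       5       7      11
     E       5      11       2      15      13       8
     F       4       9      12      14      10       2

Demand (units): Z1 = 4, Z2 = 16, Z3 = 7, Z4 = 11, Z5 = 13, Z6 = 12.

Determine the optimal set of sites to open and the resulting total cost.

Open A, B, C, D and E; minimum total cost 302.

For any fixed open set, each market goes to its cheapest open site; total = fixed + service.
{A, B, C, D, E}: Z1→E 5·4=20, Z2→A 2·16=32, Z3→E 2·7=14, Z4→D 5·11=55, Z5→C 3·13=39, Z6→B 2·12=24. Service 184; fixed 118; total 302.
{A, C, D, E, F}: Z1→F 4·4=16, Z2→A 2·16=32, Z3→E 2·7=14, Z4→D 5·11=55, Z5→C 3·13=39, Z6→F 2·12=24. Service 180; fixed 123; total 303.
{A, C, D, E}: service 232 + fixed 78 = 310
{A, B, C, D, E, F}: service 180 + fixed 163 = 343
No other subset beats 302.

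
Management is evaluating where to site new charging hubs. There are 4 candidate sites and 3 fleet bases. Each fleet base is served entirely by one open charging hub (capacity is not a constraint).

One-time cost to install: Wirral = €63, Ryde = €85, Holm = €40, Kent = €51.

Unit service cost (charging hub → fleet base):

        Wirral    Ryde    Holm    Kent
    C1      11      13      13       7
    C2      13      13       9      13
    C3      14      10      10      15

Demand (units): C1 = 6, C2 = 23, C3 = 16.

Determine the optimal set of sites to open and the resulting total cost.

For any fixed open set, each fleet base goes to its cheapest open site; total = fixed + service.
{Holm}: C1→Holm 13·6=78, C2→Holm 9·23=207, C3→Holm 10·16=160. Service 445; fixed 40; total 485.
{Holm, Kent}: C1→Kent 7·6=42, C2→Holm 9·23=207, C3→Holm 10·16=160. Service 409; fixed 91; total 500.
{Wirral, Holm}: C1→Wirral 11·6=66, C2→Holm 9·23=207, C3→Holm 10·16=160. Service 433; fixed 103; total 536.
{Wirral, Ryde, Holm, Kent}: service 409 + fixed 239 = 648
(All 15 nonempty subsets were checked; Holm only is lowest.)

Open Holm only; minimum total cost 485.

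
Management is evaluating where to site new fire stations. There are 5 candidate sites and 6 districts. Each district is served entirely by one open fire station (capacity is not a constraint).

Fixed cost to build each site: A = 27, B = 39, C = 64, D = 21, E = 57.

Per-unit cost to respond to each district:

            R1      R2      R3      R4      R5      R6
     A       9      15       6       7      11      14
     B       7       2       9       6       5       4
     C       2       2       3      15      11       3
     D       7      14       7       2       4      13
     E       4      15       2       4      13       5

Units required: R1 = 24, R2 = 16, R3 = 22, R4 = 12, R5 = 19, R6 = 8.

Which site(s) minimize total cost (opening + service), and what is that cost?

For any fixed open set, each district goes to its cheapest open site; total = fixed + service.
{C, D}: R1→C 2·24=48, R2→C 2·16=32, R3→C 3·22=66, R4→D 2·12=24, R5→D 4·19=76, R6→C 3·8=24. Service 270; fixed 85; total 355.
{A, C, D}: service 270 + fixed 112 = 382
{C, D, E}: R1→C 2·24=48, R2→C 2·16=32, R3→E 2·22=44, R4→D 2·12=24, R5→D 4·19=76, R6→C 3·8=24. Service 248; fixed 142; total 390.
{A, B, C, D, E}: service 248 + fixed 208 = 456
No other subset beats 355.

Open C and D; minimum total cost 355.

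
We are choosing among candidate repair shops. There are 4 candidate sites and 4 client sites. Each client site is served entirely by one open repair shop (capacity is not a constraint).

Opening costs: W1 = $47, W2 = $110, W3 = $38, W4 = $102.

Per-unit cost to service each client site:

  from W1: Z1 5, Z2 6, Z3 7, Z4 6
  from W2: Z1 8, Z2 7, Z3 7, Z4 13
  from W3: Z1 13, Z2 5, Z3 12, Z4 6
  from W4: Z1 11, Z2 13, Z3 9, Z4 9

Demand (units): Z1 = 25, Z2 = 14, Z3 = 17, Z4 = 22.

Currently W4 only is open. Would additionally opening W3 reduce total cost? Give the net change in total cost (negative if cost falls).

Yes — net change −140 (cost falls by 140).

Current service cost with {W4}: 808.
Adding W3: each client site re-picks its cheapest; new service cost 630, saving 178.
Extra fixed cost: 38. Net change = 38 − 178 = -140.
(Totals: 910 → 770.)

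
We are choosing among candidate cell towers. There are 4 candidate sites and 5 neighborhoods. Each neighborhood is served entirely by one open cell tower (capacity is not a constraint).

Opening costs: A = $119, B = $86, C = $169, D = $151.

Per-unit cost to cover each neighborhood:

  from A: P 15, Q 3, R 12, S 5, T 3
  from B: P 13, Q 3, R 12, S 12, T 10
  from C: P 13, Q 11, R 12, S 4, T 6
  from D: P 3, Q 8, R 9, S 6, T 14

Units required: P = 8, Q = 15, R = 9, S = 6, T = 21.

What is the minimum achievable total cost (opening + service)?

For any fixed open set, each neighborhood goes to its cheapest open site; total = fixed + service.
{A}: P→A 15·8=120, Q→A 3·15=45, R→A 12·9=108, S→A 5·6=30, T→A 3·21=63. Service 366; fixed 119; total 485.
{A, D}: service 243 + fixed 270 = 513
{A, B}: service 350 + fixed 205 = 555
{A, B, C, D}: P→D 3·8=24, Q→A 3·15=45, R→D 9·9=81, S→C 4·6=24, T→A 3·21=63. Service 237; fixed 525; total 762.
No other subset beats 485.

Minimum total cost: 485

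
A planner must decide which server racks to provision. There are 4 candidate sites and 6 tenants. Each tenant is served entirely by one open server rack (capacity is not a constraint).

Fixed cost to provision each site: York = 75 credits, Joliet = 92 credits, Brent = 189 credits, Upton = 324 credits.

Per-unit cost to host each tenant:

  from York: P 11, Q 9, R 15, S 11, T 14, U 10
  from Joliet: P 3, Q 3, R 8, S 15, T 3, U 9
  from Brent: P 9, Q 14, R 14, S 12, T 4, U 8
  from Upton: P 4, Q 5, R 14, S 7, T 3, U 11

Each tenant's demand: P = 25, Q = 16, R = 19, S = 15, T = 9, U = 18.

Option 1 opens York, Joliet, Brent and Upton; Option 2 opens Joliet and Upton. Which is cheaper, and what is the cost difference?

Option 1: {York, Joliet, Brent, Upton}: P→Joliet 3·25=75, Q→Joliet 3·16=48, R→Joliet 8·19=152, S→Upton 7·15=105, T→Joliet 3·9=27, U→Brent 8·18=144. Service 551; fixed 680; total 1231.
Option 2: {Joliet, Upton}: P→Joliet 3·25=75, Q→Joliet 3·16=48, R→Joliet 8·19=152, S→Upton 7·15=105, T→Joliet 3·9=27, U→Joliet 9·18=162. Service 569; fixed 416; total 985.
Difference: |1231 − 985| = 246.

Option 2 is cheaper by 246.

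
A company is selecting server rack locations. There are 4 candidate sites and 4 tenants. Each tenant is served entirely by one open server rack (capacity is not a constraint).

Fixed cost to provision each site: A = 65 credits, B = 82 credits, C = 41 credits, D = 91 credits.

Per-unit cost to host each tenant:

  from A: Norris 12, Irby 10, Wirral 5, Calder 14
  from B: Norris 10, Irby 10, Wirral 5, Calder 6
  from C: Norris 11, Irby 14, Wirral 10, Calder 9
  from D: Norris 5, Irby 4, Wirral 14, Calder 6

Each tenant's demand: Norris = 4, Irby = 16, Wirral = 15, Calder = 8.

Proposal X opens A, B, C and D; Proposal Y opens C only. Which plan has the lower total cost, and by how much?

Proposal X: {A, B, C, D}: Norris→D 5·4=20, Irby→D 4·16=64, Wirral→A 5·15=75, Calder→B 6·8=48. Service 207; fixed 279; total 486.
Proposal Y: {C}: Norris→C 11·4=44, Irby→C 14·16=224, Wirral→C 10·15=150, Calder→C 9·8=72. Service 490; fixed 41; total 531.
Difference: |486 − 531| = 45.

Proposal X is cheaper by 45.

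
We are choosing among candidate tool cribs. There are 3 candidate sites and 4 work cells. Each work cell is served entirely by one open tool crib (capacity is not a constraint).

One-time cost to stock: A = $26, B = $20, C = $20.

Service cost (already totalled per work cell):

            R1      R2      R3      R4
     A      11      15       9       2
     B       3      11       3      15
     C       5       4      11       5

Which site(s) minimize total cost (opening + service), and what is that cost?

For any fixed open set, each work cell goes to its cheapest open site; total = fixed + service.
{C}: R1→C 5, R2→C 4, R3→C 11, R4→C 5. Service 25; fixed 20; total 45.
{B}: R1→B 3, R2→B 11, R3→B 3, R4→B 15. Service 32; fixed 20; total 52.
{B, C}: service 15 + fixed 40 = 55
{A, B, C}: service 12 + fixed 66 = 78
No other subset beats 45.

Open C only; minimum total cost 45.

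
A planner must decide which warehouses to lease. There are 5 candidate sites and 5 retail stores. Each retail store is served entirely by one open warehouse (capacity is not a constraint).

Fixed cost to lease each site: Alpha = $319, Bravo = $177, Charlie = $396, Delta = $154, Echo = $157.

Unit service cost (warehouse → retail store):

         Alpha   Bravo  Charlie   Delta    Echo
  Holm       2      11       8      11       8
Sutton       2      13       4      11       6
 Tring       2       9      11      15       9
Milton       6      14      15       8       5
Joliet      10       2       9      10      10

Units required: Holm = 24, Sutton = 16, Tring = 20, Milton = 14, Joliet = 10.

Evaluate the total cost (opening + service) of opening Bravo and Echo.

Each retail store is assigned to its cheapest site among the open ones.
{Bravo, Echo}: Holm→Echo 8·24=192, Sutton→Echo 6·16=96, Tring→Bravo 9·20=180, Milton→Echo 5·14=70, Joliet→Bravo 2·10=20. Service 558; fixed 334; total 892.

Total cost: 892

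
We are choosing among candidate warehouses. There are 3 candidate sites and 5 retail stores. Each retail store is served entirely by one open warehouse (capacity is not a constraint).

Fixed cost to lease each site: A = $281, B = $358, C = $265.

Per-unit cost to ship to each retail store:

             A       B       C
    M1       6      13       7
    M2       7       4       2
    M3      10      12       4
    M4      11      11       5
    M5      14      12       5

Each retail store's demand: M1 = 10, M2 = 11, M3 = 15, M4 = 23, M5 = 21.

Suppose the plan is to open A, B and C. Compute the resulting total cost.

Total cost: 1266

Each retail store is assigned to its cheapest site among the open ones.
{A, B, C}: M1→A 6·10=60, M2→C 2·11=22, M3→C 4·15=60, M4→C 5·23=115, M5→C 5·21=105. Service 362; fixed 904; total 1266.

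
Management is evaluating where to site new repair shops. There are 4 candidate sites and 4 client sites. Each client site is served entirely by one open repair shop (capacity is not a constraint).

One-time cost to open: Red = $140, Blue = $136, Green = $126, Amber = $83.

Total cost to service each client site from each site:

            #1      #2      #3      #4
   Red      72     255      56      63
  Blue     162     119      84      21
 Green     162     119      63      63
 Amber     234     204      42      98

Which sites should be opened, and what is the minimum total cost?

Open Blue only; minimum total cost 522.

For any fixed open set, each client site goes to its cheapest open site; total = fixed + service.
{Blue}: #1→Blue 162, #2→Blue 119, #3→Blue 84, #4→Blue 21. Service 386; fixed 136; total 522.
{Green}: #1→Green 162, #2→Green 119, #3→Green 63, #4→Green 63. Service 407; fixed 126; total 533.
{Red, Blue}: #1→Red 72, #2→Blue 119, #3→Red 56, #4→Blue 21. Service 268; fixed 276; total 544.
{Red, Blue, Green, Amber}: #1→Red 72, #2→Blue 119, #3→Amber 42, #4→Blue 21. Service 254; fixed 485; total 739.
No other subset beats 522.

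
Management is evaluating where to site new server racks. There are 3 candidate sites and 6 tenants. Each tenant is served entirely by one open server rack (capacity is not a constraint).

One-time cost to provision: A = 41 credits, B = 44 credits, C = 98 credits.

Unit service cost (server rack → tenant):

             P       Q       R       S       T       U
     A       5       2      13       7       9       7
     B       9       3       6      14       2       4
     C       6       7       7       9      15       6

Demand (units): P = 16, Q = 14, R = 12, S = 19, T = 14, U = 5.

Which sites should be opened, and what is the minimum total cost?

For any fixed open set, each tenant goes to its cheapest open site; total = fixed + service.
{A, B}: P→A 5·16=80, Q→A 2·14=28, R→B 6·12=72, S→A 7·19=133, T→B 2·14=28, U→B 4·5=20. Service 361; fixed 85; total 446.
{A, B, C}: service 361 + fixed 183 = 544
{B, C}: P→C 6·16=96, Q→B 3·14=42, R→B 6·12=72, S→C 9·19=171, T→B 2·14=28, U→B 4·5=20. Service 429; fixed 142; total 571.
{A}: service 558 + fixed 41 = 599
(All 7 nonempty subsets were checked; A and B is lowest.)

Open A and B; minimum total cost 446.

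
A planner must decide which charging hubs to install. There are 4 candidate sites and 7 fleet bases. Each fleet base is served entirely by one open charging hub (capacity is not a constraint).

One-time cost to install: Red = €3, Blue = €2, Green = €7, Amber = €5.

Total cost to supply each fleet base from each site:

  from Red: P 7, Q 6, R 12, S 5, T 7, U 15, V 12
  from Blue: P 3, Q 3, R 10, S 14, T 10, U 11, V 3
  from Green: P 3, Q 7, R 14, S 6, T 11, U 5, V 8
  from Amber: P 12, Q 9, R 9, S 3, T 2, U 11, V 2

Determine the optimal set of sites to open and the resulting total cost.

Open Blue and Amber; minimum total cost 40.

For any fixed open set, each fleet base goes to its cheapest open site; total = fixed + service.
{Blue, Amber}: P→Blue 3, Q→Blue 3, R→Amber 9, S→Amber 3, T→Amber 2, U→Blue 11, V→Amber 2. Service 33; fixed 7; total 40.
{Blue, Green, Amber}: P→Blue 3, Q→Blue 3, R→Amber 9, S→Amber 3, T→Amber 2, U→Green 5, V→Amber 2. Service 27; fixed 14; total 41.
{Red, Blue, Amber}: service 33 + fixed 10 = 43
{Red, Blue, Green, Amber}: service 27 + fixed 17 = 44
No other subset beats 40.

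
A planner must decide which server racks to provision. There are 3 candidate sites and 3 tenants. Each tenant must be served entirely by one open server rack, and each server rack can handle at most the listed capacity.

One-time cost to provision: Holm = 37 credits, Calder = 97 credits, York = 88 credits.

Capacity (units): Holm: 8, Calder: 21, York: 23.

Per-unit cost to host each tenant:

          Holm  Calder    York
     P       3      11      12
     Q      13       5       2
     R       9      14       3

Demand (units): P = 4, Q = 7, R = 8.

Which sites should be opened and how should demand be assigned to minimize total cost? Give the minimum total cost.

Minimum total cost: 174

Open {York}: P→York 12·4=48, Q→York 2·7=14, R→York 3·8=24.
Loads: York carries 19/23. Service 86; fixed 88; total 174.
Next best feasible plan costs 175.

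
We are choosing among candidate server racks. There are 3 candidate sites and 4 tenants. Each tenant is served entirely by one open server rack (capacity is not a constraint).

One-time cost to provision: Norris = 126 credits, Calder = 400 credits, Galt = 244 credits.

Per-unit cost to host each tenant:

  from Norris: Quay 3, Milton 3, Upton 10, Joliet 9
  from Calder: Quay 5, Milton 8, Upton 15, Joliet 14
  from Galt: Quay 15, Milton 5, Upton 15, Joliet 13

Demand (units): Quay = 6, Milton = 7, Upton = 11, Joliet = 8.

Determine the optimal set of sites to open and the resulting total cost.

For any fixed open set, each tenant goes to its cheapest open site; total = fixed + service.
{Norris}: Quay→Norris 3·6=18, Milton→Norris 3·7=21, Upton→Norris 10·11=110, Joliet→Norris 9·8=72. Service 221; fixed 126; total 347.
{Norris, Galt}: service 221 + fixed 370 = 591
{Galt}: service 394 + fixed 244 = 638
{Norris, Calder, Galt}: service 221 + fixed 770 = 991
No other subset beats 347.

Open Norris only; minimum total cost 347.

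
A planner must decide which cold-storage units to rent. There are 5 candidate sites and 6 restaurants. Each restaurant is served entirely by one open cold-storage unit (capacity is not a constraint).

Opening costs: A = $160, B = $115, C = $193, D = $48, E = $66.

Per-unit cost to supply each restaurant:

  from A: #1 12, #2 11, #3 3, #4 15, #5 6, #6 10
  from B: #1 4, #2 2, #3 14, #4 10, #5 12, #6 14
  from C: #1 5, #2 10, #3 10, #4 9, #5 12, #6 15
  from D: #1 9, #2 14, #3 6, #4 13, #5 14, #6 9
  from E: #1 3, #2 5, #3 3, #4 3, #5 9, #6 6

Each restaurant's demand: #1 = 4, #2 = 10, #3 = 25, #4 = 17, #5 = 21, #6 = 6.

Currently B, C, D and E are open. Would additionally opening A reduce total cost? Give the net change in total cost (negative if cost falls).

No — net change +97 (cost rises by 97).

Current service cost with {B, C, D, E}: 383.
Adding A: each restaurant re-picks its cheapest; new service cost 320, saving 63.
Extra fixed cost: 160. Net change = 160 − 63 = 97.
(Totals: 805 → 902.)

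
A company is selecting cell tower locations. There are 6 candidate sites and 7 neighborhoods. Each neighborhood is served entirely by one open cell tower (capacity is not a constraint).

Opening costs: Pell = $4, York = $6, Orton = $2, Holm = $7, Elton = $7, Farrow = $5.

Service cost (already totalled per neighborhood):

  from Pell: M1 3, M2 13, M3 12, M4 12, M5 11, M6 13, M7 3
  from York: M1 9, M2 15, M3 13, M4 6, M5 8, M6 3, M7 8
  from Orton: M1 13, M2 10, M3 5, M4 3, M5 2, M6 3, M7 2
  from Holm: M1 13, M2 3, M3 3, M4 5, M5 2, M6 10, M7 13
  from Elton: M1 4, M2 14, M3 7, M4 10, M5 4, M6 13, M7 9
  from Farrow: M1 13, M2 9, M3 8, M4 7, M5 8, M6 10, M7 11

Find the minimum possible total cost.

For any fixed open set, each neighborhood goes to its cheapest open site; total = fixed + service.
{Pell, Orton, Holm}: M1→Pell 3, M2→Holm 3, M3→Holm 3, M4→Orton 3, M5→Orton 2, M6→Orton 3, M7→Orton 2. Service 19; fixed 13; total 32.
{Pell, Orton}: M1→Pell 3, M2→Orton 10, M3→Orton 5, M4→Orton 3, M5→Orton 2, M6→Orton 3, M7→Orton 2. Service 28; fixed 6; total 34.
{Orton, Holm, Elton}: M1→Elton 4, M2→Holm 3, M3→Holm 3, M4→Orton 3, M5→Orton 2, M6→Orton 3, M7→Orton 2. Service 20; fixed 16; total 36.
{Pell, York, Orton, Holm, Elton, Farrow}: M1→Pell 3, M2→Holm 3, M3→Holm 3, M4→Orton 3, M5→Orton 2, M6→York 3, M7→Orton 2. Service 19; fixed 31; total 50.
No other subset beats 32.

Minimum total cost: 32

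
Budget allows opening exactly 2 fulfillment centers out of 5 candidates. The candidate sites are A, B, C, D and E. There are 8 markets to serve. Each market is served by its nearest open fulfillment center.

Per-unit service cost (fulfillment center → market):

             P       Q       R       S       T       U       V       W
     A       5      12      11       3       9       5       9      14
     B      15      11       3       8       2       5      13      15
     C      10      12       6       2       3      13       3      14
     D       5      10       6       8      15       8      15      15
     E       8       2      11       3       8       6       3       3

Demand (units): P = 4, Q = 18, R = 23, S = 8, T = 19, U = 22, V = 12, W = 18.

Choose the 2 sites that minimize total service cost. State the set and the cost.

With exactly 2 open, each market uses its cheapest among the chosen.
{B, E}: P→E 8·4=32, Q→E 2·18=36, R→B 3·23=69, S→E 3·8=24, T→B 2·19=38, U→B 5·22=110, V→E 3·12=36, W→E 3·18=54. Service cost 399.
{C, E}: service cost 501
{D, E}: service cost 592
Among all 10 size-2 choices, {B, E} is lowest.

Choose B and E; total service cost 399.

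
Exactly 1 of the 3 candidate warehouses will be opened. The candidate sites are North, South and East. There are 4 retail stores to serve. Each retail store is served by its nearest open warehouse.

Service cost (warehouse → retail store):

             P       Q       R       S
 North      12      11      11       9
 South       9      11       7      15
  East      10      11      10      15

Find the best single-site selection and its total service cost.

Choose South only; total service cost 42.

With exactly 1 open, each retail store uses its cheapest among the chosen.
{South}: P→South 9, Q→South 11, R→South 7, S→South 15. Service cost 42.
{North}: service cost 43
{East}: service cost 46
Among all 3 size-1 choices, {South} is lowest.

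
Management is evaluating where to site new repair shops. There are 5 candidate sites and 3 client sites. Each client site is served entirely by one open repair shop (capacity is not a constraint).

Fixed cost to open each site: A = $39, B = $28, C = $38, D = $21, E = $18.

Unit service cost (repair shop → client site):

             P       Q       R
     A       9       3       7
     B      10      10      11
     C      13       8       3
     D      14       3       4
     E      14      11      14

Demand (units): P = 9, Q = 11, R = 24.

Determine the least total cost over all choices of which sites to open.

Minimum total cost: 263

For any fixed open set, each client site goes to its cheapest open site; total = fixed + service.
{A, C}: P→A 9·9=81, Q→A 3·11=33, R→C 3·24=72. Service 186; fixed 77; total 263.
{B, D}: service 219 + fixed 49 = 268
{A, D}: service 210 + fixed 60 = 270
{A, B, C, D, E}: service 186 + fixed 144 = 330
No other subset beats 263.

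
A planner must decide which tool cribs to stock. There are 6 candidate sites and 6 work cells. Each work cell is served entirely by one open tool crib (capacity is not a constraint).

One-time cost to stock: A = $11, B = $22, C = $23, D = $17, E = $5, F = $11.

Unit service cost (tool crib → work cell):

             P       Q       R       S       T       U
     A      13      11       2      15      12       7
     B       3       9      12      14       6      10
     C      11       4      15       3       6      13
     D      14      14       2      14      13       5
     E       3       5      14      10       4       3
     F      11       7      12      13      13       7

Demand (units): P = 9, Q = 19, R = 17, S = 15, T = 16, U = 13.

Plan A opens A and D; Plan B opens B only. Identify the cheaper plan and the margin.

Plan A is cheaper by 5.

Plan A: {A, D}: P→A 13·9=117, Q→A 11·19=209, R→A 2·17=34, S→D 14·15=210, T→A 12·16=192, U→D 5·13=65. Service 827; fixed 28; total 855.
Plan B: {B}: P→B 3·9=27, Q→B 9·19=171, R→B 12·17=204, S→B 14·15=210, T→B 6·16=96, U→B 10·13=130. Service 838; fixed 22; total 860.
Difference: |855 − 860| = 5.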